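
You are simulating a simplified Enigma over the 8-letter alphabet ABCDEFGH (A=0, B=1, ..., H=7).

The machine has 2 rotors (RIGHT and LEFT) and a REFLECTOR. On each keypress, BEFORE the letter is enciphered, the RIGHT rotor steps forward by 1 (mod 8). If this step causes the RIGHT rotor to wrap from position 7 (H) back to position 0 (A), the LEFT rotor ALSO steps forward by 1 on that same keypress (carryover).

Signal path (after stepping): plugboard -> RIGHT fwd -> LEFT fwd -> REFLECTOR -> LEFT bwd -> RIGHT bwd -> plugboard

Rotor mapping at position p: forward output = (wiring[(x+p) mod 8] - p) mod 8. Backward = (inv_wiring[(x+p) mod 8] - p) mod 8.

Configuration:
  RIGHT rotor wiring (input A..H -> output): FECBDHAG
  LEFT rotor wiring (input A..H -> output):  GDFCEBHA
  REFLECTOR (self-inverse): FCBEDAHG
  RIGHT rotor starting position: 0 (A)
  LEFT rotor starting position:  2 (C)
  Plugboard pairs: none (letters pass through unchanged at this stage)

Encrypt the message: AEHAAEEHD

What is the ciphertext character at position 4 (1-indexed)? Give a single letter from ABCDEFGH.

Char 1 ('A'): step: R->1, L=2; A->plug->A->R->D->L->H->refl->G->L'->F->R'->G->plug->G
Char 2 ('E'): step: R->2, L=2; E->plug->E->R->G->L->E->refl->D->L'->A->R'->A->plug->A
Char 3 ('H'): step: R->3, L=2; H->plug->H->R->H->L->B->refl->C->L'->C->R'->F->plug->F
Char 4 ('A'): step: R->4, L=2; A->plug->A->R->H->L->B->refl->C->L'->C->R'->D->plug->D

D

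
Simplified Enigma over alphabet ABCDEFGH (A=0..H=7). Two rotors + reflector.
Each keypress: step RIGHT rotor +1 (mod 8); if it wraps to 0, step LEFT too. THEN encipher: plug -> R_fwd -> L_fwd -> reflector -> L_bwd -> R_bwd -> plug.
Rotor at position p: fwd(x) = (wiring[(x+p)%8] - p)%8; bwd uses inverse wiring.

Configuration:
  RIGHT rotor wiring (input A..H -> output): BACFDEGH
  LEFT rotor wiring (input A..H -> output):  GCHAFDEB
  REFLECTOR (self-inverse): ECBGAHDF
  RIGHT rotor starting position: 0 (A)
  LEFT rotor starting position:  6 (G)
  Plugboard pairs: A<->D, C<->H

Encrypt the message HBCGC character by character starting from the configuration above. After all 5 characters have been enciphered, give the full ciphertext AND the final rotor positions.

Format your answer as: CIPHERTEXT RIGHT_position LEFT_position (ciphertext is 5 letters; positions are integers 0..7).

Answer: FAFDD 5 6

Derivation:
Char 1 ('H'): step: R->1, L=6; H->plug->C->R->E->L->B->refl->C->L'->F->R'->F->plug->F
Char 2 ('B'): step: R->2, L=6; B->plug->B->R->D->L->E->refl->A->L'->C->R'->D->plug->A
Char 3 ('C'): step: R->3, L=6; C->plug->H->R->H->L->F->refl->H->L'->G->R'->F->plug->F
Char 4 ('G'): step: R->4, L=6; G->plug->G->R->G->L->H->refl->F->L'->H->R'->A->plug->D
Char 5 ('C'): step: R->5, L=6; C->plug->H->R->G->L->H->refl->F->L'->H->R'->A->plug->D
Final: ciphertext=FAFDD, RIGHT=5, LEFT=6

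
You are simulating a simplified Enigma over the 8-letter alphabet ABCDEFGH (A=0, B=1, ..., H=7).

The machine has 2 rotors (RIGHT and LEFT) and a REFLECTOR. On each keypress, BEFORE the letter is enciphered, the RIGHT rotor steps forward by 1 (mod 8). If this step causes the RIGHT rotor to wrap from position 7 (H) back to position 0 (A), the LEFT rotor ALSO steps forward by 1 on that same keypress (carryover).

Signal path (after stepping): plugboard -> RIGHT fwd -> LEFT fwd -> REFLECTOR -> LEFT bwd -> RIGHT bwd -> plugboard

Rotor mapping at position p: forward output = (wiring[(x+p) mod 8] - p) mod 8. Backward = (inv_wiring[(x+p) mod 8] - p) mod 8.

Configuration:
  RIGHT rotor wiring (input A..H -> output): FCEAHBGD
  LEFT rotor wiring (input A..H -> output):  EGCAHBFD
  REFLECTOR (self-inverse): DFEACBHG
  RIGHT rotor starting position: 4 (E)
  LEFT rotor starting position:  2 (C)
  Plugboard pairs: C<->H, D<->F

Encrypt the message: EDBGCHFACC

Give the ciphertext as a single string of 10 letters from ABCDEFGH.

Char 1 ('E'): step: R->5, L=2; E->plug->E->R->F->L->B->refl->F->L'->C->R'->H->plug->C
Char 2 ('D'): step: R->6, L=2; D->plug->F->R->C->L->F->refl->B->L'->F->R'->B->plug->B
Char 3 ('B'): step: R->7, L=2; B->plug->B->R->G->L->C->refl->E->L'->H->R'->H->plug->C
Char 4 ('G'): step: R->0, L->3 (L advanced); G->plug->G->R->G->L->D->refl->A->L'->E->R'->C->plug->H
Char 5 ('C'): step: R->1, L=3; C->plug->H->R->E->L->A->refl->D->L'->G->R'->D->plug->F
Char 6 ('H'): step: R->2, L=3; H->plug->C->R->F->L->B->refl->F->L'->A->R'->H->plug->C
Char 7 ('F'): step: R->3, L=3; F->plug->D->R->D->L->C->refl->E->L'->B->R'->H->plug->C
Char 8 ('A'): step: R->4, L=3; A->plug->A->R->D->L->C->refl->E->L'->B->R'->E->plug->E
Char 9 ('C'): step: R->5, L=3; C->plug->H->R->C->L->G->refl->H->L'->H->R'->F->plug->D
Char 10 ('C'): step: R->6, L=3; C->plug->H->R->D->L->C->refl->E->L'->B->R'->G->plug->G

Answer: CBCHFCCEDG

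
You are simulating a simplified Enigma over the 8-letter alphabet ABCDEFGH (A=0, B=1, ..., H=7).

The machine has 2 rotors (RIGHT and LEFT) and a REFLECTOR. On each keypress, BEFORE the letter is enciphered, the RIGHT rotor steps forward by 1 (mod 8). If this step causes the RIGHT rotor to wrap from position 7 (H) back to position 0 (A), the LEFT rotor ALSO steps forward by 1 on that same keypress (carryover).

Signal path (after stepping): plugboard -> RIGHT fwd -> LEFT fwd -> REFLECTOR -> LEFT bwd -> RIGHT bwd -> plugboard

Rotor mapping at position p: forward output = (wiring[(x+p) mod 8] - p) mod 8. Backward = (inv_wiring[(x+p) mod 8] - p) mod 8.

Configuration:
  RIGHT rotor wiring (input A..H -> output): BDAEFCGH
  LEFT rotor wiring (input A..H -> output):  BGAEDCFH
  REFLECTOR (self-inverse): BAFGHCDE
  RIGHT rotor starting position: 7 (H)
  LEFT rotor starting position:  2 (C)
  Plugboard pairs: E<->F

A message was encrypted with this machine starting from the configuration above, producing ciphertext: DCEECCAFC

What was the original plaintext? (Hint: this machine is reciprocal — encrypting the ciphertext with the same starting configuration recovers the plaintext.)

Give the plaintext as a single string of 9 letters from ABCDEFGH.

Answer: EBAHGDBEG

Derivation:
Char 1 ('D'): step: R->0, L->3 (L advanced); D->plug->D->R->E->L->E->refl->H->L'->C->R'->F->plug->E
Char 2 ('C'): step: R->1, L=3; C->plug->C->R->D->L->C->refl->F->L'->H->R'->B->plug->B
Char 3 ('E'): step: R->2, L=3; E->plug->F->R->F->L->G->refl->D->L'->G->R'->A->plug->A
Char 4 ('E'): step: R->3, L=3; E->plug->F->R->G->L->D->refl->G->L'->F->R'->H->plug->H
Char 5 ('C'): step: R->4, L=3; C->plug->C->R->C->L->H->refl->E->L'->E->R'->G->plug->G
Char 6 ('C'): step: R->5, L=3; C->plug->C->R->C->L->H->refl->E->L'->E->R'->D->plug->D
Char 7 ('A'): step: R->6, L=3; A->plug->A->R->A->L->B->refl->A->L'->B->R'->B->plug->B
Char 8 ('F'): step: R->7, L=3; F->plug->E->R->F->L->G->refl->D->L'->G->R'->F->plug->E
Char 9 ('C'): step: R->0, L->4 (L advanced); C->plug->C->R->A->L->H->refl->E->L'->G->R'->G->plug->G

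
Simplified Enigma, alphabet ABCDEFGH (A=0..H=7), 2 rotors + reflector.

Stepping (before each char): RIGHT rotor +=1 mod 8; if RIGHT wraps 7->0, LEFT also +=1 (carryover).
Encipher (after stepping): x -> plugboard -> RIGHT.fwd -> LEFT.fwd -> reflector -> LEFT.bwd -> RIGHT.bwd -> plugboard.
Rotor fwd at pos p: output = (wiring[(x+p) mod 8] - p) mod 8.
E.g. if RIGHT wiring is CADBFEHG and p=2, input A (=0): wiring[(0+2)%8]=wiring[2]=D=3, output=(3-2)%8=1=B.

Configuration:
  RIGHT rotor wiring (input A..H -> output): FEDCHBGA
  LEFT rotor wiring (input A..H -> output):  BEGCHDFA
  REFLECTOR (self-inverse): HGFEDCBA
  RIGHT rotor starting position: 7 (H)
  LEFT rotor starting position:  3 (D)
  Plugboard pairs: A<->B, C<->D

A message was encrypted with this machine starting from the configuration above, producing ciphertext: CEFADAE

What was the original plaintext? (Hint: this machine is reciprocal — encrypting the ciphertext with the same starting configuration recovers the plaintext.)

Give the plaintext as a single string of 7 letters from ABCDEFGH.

Char 1 ('C'): step: R->0, L->4 (L advanced); C->plug->D->R->C->L->B->refl->G->L'->H->R'->E->plug->E
Char 2 ('E'): step: R->1, L=4; E->plug->E->R->A->L->D->refl->E->L'->D->R'->A->plug->B
Char 3 ('F'): step: R->2, L=4; F->plug->F->R->G->L->C->refl->F->L'->E->R'->E->plug->E
Char 4 ('A'): step: R->3, L=4; A->plug->B->R->E->L->F->refl->C->L'->G->R'->C->plug->D
Char 5 ('D'): step: R->4, L=4; D->plug->C->R->C->L->B->refl->G->L'->H->R'->G->plug->G
Char 6 ('A'): step: R->5, L=4; A->plug->B->R->B->L->H->refl->A->L'->F->R'->G->plug->G
Char 7 ('E'): step: R->6, L=4; E->plug->E->R->F->L->A->refl->H->L'->B->R'->G->plug->G

Answer: EBEDGGG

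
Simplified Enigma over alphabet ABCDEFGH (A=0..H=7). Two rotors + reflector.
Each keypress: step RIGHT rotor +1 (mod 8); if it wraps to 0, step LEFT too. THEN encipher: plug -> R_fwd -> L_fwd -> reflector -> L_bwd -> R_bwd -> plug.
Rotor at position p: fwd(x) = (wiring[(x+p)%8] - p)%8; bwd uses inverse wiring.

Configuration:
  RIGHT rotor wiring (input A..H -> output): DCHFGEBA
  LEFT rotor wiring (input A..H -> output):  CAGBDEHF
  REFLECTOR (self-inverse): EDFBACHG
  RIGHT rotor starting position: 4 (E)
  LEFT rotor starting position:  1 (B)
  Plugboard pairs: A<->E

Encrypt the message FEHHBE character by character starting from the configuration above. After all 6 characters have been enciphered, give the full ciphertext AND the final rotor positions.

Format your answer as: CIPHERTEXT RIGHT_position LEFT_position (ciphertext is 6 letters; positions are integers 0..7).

Char 1 ('F'): step: R->5, L=1; F->plug->F->R->C->L->A->refl->E->L'->G->R'->D->plug->D
Char 2 ('E'): step: R->6, L=1; E->plug->A->R->D->L->C->refl->F->L'->B->R'->E->plug->A
Char 3 ('H'): step: R->7, L=1; H->plug->H->R->C->L->A->refl->E->L'->G->R'->E->plug->A
Char 4 ('H'): step: R->0, L->2 (L advanced); H->plug->H->R->A->L->E->refl->A->L'->G->R'->E->plug->A
Char 5 ('B'): step: R->1, L=2; B->plug->B->R->G->L->A->refl->E->L'->A->R'->F->plug->F
Char 6 ('E'): step: R->2, L=2; E->plug->A->R->F->L->D->refl->B->L'->C->R'->D->plug->D
Final: ciphertext=DAAAFD, RIGHT=2, LEFT=2

Answer: DAAAFD 2 2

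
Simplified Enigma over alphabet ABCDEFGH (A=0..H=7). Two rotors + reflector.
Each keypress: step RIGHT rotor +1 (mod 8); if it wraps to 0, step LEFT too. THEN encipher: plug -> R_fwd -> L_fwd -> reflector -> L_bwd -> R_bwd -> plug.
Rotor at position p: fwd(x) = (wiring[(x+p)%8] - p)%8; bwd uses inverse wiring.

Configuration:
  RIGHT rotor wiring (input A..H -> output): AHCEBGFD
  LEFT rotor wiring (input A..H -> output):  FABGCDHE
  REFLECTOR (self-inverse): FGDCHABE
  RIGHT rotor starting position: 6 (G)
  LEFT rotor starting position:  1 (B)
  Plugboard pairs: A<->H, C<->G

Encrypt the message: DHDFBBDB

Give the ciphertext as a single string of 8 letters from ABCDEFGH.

Answer: EEBHFECF

Derivation:
Char 1 ('D'): step: R->7, L=1; D->plug->D->R->D->L->B->refl->G->L'->F->R'->E->plug->E
Char 2 ('H'): step: R->0, L->2 (L advanced); H->plug->A->R->A->L->H->refl->E->L'->B->R'->E->plug->E
Char 3 ('D'): step: R->1, L=2; D->plug->D->R->A->L->H->refl->E->L'->B->R'->B->plug->B
Char 4 ('F'): step: R->2, L=2; F->plug->F->R->B->L->E->refl->H->L'->A->R'->A->plug->H
Char 5 ('B'): step: R->3, L=2; B->plug->B->R->G->L->D->refl->C->L'->F->R'->F->plug->F
Char 6 ('B'): step: R->4, L=2; B->plug->B->R->C->L->A->refl->F->L'->E->R'->E->plug->E
Char 7 ('D'): step: R->5, L=2; D->plug->D->R->D->L->B->refl->G->L'->H->R'->G->plug->C
Char 8 ('B'): step: R->6, L=2; B->plug->B->R->F->L->C->refl->D->L'->G->R'->F->plug->F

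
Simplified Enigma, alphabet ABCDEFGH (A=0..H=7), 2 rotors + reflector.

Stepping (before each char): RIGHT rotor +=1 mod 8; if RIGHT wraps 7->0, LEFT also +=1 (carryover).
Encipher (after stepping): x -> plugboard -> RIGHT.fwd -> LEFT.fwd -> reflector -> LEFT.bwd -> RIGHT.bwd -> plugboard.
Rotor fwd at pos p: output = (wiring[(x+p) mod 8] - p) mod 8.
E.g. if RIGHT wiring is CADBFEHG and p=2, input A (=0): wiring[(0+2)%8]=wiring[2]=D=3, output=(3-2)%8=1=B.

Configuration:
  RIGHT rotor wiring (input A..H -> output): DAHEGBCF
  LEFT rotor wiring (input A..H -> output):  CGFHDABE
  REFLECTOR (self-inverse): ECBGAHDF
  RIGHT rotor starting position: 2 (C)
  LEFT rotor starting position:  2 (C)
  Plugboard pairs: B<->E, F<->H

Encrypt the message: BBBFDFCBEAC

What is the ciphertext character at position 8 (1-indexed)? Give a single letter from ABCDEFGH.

Char 1 ('B'): step: R->3, L=2; B->plug->E->R->C->L->B->refl->C->L'->F->R'->G->plug->G
Char 2 ('B'): step: R->4, L=2; B->plug->E->R->H->L->E->refl->A->L'->G->R'->C->plug->C
Char 3 ('B'): step: R->5, L=2; B->plug->E->R->D->L->G->refl->D->L'->A->R'->C->plug->C
Char 4 ('F'): step: R->6, L=2; F->plug->H->R->D->L->G->refl->D->L'->A->R'->G->plug->G
Char 5 ('D'): step: R->7, L=2; D->plug->D->R->A->L->D->refl->G->L'->D->R'->H->plug->F
Char 6 ('F'): step: R->0, L->3 (L advanced); F->plug->H->R->F->L->H->refl->F->L'->C->R'->G->plug->G
Char 7 ('C'): step: R->1, L=3; C->plug->C->R->D->L->G->refl->D->L'->G->R'->B->plug->E
Char 8 ('B'): step: R->2, L=3; B->plug->E->R->A->L->E->refl->A->L'->B->R'->G->plug->G

G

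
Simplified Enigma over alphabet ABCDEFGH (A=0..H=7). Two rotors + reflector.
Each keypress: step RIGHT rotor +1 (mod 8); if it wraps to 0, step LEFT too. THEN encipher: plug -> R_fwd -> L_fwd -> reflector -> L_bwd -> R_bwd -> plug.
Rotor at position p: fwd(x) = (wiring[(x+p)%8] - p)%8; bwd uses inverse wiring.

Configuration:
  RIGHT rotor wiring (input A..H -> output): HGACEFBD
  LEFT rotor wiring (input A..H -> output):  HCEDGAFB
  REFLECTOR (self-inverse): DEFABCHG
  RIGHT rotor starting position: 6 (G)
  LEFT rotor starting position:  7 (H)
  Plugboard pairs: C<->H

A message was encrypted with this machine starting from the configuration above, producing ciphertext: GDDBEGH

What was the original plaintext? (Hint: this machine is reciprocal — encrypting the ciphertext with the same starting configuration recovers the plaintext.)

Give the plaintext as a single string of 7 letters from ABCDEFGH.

Char 1 ('G'): step: R->7, L=7; G->plug->G->R->G->L->B->refl->E->L'->E->R'->A->plug->A
Char 2 ('D'): step: R->0, L->0 (L advanced); D->plug->D->R->C->L->E->refl->B->L'->H->R'->A->plug->A
Char 3 ('D'): step: R->1, L=0; D->plug->D->R->D->L->D->refl->A->L'->F->R'->A->plug->A
Char 4 ('B'): step: R->2, L=0; B->plug->B->R->A->L->H->refl->G->L'->E->R'->H->plug->C
Char 5 ('E'): step: R->3, L=0; E->plug->E->R->A->L->H->refl->G->L'->E->R'->F->plug->F
Char 6 ('G'): step: R->4, L=0; G->plug->G->R->E->L->G->refl->H->L'->A->R'->A->plug->A
Char 7 ('H'): step: R->5, L=0; H->plug->C->R->G->L->F->refl->C->L'->B->R'->E->plug->E

Answer: AAACFAE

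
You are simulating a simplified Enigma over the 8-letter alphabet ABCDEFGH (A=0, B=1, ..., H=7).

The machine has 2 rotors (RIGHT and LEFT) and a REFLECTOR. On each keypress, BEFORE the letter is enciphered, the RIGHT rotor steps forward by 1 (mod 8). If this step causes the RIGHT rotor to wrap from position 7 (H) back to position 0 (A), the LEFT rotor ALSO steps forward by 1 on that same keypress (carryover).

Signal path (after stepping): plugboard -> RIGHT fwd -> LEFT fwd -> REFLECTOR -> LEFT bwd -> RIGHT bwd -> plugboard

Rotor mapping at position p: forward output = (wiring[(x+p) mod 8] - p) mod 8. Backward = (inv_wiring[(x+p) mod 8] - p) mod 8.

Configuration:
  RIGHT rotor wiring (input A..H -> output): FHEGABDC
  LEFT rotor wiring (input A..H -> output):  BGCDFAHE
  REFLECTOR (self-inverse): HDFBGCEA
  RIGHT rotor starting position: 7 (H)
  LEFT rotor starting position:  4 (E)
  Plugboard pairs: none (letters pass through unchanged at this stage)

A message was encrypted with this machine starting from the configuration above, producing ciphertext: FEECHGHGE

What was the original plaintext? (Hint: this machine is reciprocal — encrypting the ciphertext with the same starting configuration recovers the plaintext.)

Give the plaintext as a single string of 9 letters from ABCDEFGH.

Answer: AHHACCEEH

Derivation:
Char 1 ('F'): step: R->0, L->5 (L advanced); F->plug->F->R->B->L->C->refl->F->L'->F->R'->A->plug->A
Char 2 ('E'): step: R->1, L=5; E->plug->E->R->A->L->D->refl->B->L'->E->R'->H->plug->H
Char 3 ('E'): step: R->2, L=5; E->plug->E->R->B->L->C->refl->F->L'->F->R'->H->plug->H
Char 4 ('C'): step: R->3, L=5; C->plug->C->R->G->L->G->refl->E->L'->D->R'->A->plug->A
Char 5 ('H'): step: R->4, L=5; H->plug->H->R->C->L->H->refl->A->L'->H->R'->C->plug->C
Char 6 ('G'): step: R->5, L=5; G->plug->G->R->B->L->C->refl->F->L'->F->R'->C->plug->C
Char 7 ('H'): step: R->6, L=5; H->plug->H->R->D->L->E->refl->G->L'->G->R'->E->plug->E
Char 8 ('G'): step: R->7, L=5; G->plug->G->R->C->L->H->refl->A->L'->H->R'->E->plug->E
Char 9 ('E'): step: R->0, L->6 (L advanced); E->plug->E->R->A->L->B->refl->D->L'->C->R'->H->plug->H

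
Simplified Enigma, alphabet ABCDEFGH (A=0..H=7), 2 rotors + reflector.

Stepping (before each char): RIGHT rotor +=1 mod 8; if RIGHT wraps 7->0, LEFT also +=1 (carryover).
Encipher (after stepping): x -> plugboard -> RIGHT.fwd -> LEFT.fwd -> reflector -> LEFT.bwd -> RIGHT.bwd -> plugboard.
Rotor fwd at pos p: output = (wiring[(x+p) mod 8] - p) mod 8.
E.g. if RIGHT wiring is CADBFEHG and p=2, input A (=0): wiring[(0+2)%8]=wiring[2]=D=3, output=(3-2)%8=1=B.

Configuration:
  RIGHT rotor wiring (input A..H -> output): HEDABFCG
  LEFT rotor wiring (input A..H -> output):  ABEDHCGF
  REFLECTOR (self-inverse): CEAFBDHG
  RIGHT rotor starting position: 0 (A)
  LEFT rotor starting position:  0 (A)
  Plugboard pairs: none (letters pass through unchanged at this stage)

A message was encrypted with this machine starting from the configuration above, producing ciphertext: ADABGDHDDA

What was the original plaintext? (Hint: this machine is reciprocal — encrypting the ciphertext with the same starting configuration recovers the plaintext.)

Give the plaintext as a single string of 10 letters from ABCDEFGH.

Answer: CCHDEAAGBG

Derivation:
Char 1 ('A'): step: R->1, L=0; A->plug->A->R->D->L->D->refl->F->L'->H->R'->C->plug->C
Char 2 ('D'): step: R->2, L=0; D->plug->D->R->D->L->D->refl->F->L'->H->R'->C->plug->C
Char 3 ('A'): step: R->3, L=0; A->plug->A->R->F->L->C->refl->A->L'->A->R'->H->plug->H
Char 4 ('B'): step: R->4, L=0; B->plug->B->R->B->L->B->refl->E->L'->C->R'->D->plug->D
Char 5 ('G'): step: R->5, L=0; G->plug->G->R->D->L->D->refl->F->L'->H->R'->E->plug->E
Char 6 ('D'): step: R->6, L=0; D->plug->D->R->G->L->G->refl->H->L'->E->R'->A->plug->A
Char 7 ('H'): step: R->7, L=0; H->plug->H->R->D->L->D->refl->F->L'->H->R'->A->plug->A
Char 8 ('D'): step: R->0, L->1 (L advanced); D->plug->D->R->A->L->A->refl->C->L'->C->R'->G->plug->G
Char 9 ('D'): step: R->1, L=1; D->plug->D->R->A->L->A->refl->C->L'->C->R'->B->plug->B
Char 10 ('A'): step: R->2, L=1; A->plug->A->R->B->L->D->refl->F->L'->F->R'->G->plug->G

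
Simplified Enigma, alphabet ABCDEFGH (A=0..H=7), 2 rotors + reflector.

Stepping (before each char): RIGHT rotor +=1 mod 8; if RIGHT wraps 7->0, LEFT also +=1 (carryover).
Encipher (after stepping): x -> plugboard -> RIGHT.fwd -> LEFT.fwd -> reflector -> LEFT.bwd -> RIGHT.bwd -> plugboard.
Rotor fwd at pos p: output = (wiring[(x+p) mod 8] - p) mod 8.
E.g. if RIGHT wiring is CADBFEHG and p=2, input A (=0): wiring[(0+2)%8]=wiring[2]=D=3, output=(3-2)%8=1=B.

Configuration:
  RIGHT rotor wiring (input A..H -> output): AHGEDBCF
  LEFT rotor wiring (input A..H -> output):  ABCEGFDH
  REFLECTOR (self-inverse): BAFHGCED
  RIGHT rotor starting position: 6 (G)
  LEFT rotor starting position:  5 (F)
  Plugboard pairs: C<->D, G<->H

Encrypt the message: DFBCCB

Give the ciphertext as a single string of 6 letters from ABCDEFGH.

Char 1 ('D'): step: R->7, L=5; D->plug->C->R->A->L->A->refl->B->L'->H->R'->D->plug->C
Char 2 ('F'): step: R->0, L->6 (L advanced); F->plug->F->R->B->L->B->refl->A->L'->G->R'->C->plug->D
Char 3 ('B'): step: R->1, L=6; B->plug->B->R->F->L->G->refl->E->L'->E->R'->G->plug->H
Char 4 ('C'): step: R->2, L=6; C->plug->D->R->H->L->H->refl->D->L'->D->R'->F->plug->F
Char 5 ('C'): step: R->3, L=6; C->plug->D->R->H->L->H->refl->D->L'->D->R'->H->plug->G
Char 6 ('B'): step: R->4, L=6; B->plug->B->R->F->L->G->refl->E->L'->E->R'->E->plug->E

Answer: CDHFGE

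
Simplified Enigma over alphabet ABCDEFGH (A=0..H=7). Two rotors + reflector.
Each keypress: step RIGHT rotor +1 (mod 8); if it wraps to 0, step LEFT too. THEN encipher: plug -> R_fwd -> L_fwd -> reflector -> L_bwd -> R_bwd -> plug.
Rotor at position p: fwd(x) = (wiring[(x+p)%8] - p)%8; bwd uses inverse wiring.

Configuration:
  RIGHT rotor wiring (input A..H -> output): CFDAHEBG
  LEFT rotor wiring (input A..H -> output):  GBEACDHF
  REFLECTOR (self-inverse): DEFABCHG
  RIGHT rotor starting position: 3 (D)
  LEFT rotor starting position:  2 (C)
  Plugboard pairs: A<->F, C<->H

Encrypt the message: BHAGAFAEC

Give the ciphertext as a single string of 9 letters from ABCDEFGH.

Answer: CFECDAGAB

Derivation:
Char 1 ('B'): step: R->4, L=2; B->plug->B->R->A->L->C->refl->F->L'->E->R'->H->plug->C
Char 2 ('H'): step: R->5, L=2; H->plug->C->R->B->L->G->refl->H->L'->H->R'->A->plug->F
Char 3 ('A'): step: R->6, L=2; A->plug->F->R->C->L->A->refl->D->L'->F->R'->E->plug->E
Char 4 ('G'): step: R->7, L=2; G->plug->G->R->F->L->D->refl->A->L'->C->R'->H->plug->C
Char 5 ('A'): step: R->0, L->3 (L advanced); A->plug->F->R->E->L->C->refl->F->L'->A->R'->D->plug->D
Char 6 ('F'): step: R->1, L=3; F->plug->A->R->E->L->C->refl->F->L'->A->R'->F->plug->A
Char 7 ('A'): step: R->2, L=3; A->plug->F->R->E->L->C->refl->F->L'->A->R'->G->plug->G
Char 8 ('E'): step: R->3, L=3; E->plug->E->R->D->L->E->refl->B->L'->H->R'->F->plug->A
Char 9 ('C'): step: R->4, L=3; C->plug->H->R->E->L->C->refl->F->L'->A->R'->B->plug->B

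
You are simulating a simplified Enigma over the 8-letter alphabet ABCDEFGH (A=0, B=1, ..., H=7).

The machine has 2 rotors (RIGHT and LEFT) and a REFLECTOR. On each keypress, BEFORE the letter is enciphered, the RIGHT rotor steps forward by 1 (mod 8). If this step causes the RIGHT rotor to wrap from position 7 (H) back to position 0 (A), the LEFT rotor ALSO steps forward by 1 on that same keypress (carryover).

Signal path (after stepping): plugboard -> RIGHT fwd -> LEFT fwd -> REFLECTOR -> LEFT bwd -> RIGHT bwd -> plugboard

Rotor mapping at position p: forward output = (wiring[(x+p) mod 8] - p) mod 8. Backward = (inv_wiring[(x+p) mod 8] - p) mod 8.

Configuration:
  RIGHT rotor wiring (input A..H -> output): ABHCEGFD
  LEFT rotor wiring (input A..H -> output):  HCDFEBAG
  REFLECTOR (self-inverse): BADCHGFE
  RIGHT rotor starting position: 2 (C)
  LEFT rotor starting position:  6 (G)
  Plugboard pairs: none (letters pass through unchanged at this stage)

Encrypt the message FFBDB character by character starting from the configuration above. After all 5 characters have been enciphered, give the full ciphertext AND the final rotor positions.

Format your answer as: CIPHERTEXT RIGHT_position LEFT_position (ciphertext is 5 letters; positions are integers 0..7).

Answer: CGHBC 7 6

Derivation:
Char 1 ('F'): step: R->3, L=6; F->plug->F->R->F->L->H->refl->E->L'->D->R'->C->plug->C
Char 2 ('F'): step: R->4, L=6; F->plug->F->R->F->L->H->refl->E->L'->D->R'->G->plug->G
Char 3 ('B'): step: R->5, L=6; B->plug->B->R->A->L->C->refl->D->L'->H->R'->H->plug->H
Char 4 ('D'): step: R->6, L=6; D->plug->D->R->D->L->E->refl->H->L'->F->R'->B->plug->B
Char 5 ('B'): step: R->7, L=6; B->plug->B->R->B->L->A->refl->B->L'->C->R'->C->plug->C
Final: ciphertext=CGHBC, RIGHT=7, LEFT=6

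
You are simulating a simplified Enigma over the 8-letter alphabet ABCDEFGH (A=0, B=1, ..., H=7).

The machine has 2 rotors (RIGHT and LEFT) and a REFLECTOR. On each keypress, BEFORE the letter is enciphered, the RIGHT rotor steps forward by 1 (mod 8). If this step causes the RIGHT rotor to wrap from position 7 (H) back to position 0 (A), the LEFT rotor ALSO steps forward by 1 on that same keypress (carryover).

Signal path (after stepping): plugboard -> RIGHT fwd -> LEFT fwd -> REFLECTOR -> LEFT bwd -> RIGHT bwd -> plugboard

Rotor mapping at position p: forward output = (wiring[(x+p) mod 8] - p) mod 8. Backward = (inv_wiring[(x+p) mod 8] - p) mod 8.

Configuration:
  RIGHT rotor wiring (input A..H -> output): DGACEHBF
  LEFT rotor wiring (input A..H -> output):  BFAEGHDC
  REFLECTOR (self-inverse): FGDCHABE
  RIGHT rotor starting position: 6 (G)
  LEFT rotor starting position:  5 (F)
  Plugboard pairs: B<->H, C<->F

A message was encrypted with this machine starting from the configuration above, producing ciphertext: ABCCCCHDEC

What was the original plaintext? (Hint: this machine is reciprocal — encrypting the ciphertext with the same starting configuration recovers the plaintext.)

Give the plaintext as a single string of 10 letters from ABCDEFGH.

Answer: ECEGDGAGDB

Derivation:
Char 1 ('A'): step: R->7, L=5; A->plug->A->R->G->L->H->refl->E->L'->D->R'->E->plug->E
Char 2 ('B'): step: R->0, L->6 (L advanced); B->plug->H->R->F->L->G->refl->B->L'->H->R'->F->plug->C
Char 3 ('C'): step: R->1, L=6; C->plug->F->R->A->L->F->refl->A->L'->G->R'->E->plug->E
Char 4 ('C'): step: R->2, L=6; C->plug->F->R->D->L->H->refl->E->L'->B->R'->G->plug->G
Char 5 ('C'): step: R->3, L=6; C->plug->F->R->A->L->F->refl->A->L'->G->R'->D->plug->D
Char 6 ('C'): step: R->4, L=6; C->plug->F->R->C->L->D->refl->C->L'->E->R'->G->plug->G
Char 7 ('H'): step: R->5, L=6; H->plug->B->R->E->L->C->refl->D->L'->C->R'->A->plug->A
Char 8 ('D'): step: R->6, L=6; D->plug->D->R->A->L->F->refl->A->L'->G->R'->G->plug->G
Char 9 ('E'): step: R->7, L=6; E->plug->E->R->D->L->H->refl->E->L'->B->R'->D->plug->D
Char 10 ('C'): step: R->0, L->7 (L advanced); C->plug->F->R->H->L->E->refl->H->L'->F->R'->H->plug->B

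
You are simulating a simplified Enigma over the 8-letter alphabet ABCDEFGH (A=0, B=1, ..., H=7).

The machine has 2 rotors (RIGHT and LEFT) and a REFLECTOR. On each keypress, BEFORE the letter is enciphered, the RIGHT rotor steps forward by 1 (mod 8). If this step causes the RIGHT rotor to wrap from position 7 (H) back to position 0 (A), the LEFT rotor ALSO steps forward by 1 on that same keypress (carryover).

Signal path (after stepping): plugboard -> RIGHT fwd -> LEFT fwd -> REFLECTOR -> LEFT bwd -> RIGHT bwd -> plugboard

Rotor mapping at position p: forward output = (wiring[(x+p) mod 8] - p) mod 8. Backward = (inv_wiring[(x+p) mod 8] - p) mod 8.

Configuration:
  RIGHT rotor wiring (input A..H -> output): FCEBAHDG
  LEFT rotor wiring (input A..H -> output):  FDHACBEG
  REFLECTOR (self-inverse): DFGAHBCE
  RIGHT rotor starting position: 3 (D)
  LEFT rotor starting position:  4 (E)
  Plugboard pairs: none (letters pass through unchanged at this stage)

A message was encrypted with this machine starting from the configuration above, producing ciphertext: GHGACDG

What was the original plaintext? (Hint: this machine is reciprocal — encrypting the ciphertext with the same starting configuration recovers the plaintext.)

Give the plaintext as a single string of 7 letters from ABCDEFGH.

Answer: BDEDAFC

Derivation:
Char 1 ('G'): step: R->4, L=4; G->plug->G->R->A->L->G->refl->C->L'->D->R'->B->plug->B
Char 2 ('H'): step: R->5, L=4; H->plug->H->R->D->L->C->refl->G->L'->A->R'->D->plug->D
Char 3 ('G'): step: R->6, L=4; G->plug->G->R->C->L->A->refl->D->L'->G->R'->E->plug->E
Char 4 ('A'): step: R->7, L=4; A->plug->A->R->H->L->E->refl->H->L'->F->R'->D->plug->D
Char 5 ('C'): step: R->0, L->5 (L advanced); C->plug->C->R->E->L->G->refl->C->L'->F->R'->A->plug->A
Char 6 ('D'): step: R->1, L=5; D->plug->D->R->H->L->F->refl->B->L'->C->R'->F->plug->F
Char 7 ('G'): step: R->2, L=5; G->plug->G->R->D->L->A->refl->D->L'->G->R'->C->plug->C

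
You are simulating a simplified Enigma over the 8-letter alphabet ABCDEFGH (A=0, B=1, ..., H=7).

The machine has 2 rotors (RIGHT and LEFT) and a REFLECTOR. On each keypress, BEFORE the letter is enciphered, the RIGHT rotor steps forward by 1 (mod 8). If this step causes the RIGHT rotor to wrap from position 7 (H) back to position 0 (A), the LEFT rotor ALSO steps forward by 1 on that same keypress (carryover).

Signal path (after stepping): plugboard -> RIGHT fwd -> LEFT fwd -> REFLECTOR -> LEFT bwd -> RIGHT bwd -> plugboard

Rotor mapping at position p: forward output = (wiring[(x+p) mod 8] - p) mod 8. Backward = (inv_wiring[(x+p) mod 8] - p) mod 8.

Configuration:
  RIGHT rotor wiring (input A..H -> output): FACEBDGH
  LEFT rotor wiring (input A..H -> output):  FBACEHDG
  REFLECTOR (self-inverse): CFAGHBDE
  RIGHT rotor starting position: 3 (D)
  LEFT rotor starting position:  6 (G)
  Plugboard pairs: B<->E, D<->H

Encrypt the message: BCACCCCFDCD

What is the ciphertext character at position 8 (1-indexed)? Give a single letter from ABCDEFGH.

Char 1 ('B'): step: R->4, L=6; B->plug->E->R->B->L->A->refl->C->L'->E->R'->F->plug->F
Char 2 ('C'): step: R->5, L=6; C->plug->C->R->C->L->H->refl->E->L'->F->R'->F->plug->F
Char 3 ('A'): step: R->6, L=6; A->plug->A->R->A->L->F->refl->B->L'->H->R'->C->plug->C
Char 4 ('C'): step: R->7, L=6; C->plug->C->R->B->L->A->refl->C->L'->E->R'->G->plug->G
Char 5 ('C'): step: R->0, L->7 (L advanced); C->plug->C->R->C->L->C->refl->A->L'->G->R'->G->plug->G
Char 6 ('C'): step: R->1, L=7; C->plug->C->R->D->L->B->refl->F->L'->F->R'->F->plug->F
Char 7 ('C'): step: R->2, L=7; C->plug->C->R->H->L->E->refl->H->L'->A->R'->A->plug->A
Char 8 ('F'): step: R->3, L=7; F->plug->F->R->C->L->C->refl->A->L'->G->R'->B->plug->E

E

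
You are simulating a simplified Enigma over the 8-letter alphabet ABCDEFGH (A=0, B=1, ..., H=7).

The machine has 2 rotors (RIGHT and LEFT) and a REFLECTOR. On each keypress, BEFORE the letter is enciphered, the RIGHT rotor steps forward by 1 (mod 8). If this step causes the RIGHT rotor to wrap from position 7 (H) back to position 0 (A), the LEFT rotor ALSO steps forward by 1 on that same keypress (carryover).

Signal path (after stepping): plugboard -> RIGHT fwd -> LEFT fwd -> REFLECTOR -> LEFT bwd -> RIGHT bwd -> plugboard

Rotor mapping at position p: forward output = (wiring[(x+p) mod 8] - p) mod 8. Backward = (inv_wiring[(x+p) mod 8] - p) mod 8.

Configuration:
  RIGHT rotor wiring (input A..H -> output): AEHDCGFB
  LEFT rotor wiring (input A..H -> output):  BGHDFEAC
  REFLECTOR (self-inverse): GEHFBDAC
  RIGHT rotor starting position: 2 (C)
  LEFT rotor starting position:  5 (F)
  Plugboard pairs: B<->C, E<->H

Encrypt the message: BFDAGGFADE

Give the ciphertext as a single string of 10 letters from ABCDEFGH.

Char 1 ('B'): step: R->3, L=5; B->plug->C->R->D->L->E->refl->B->L'->E->R'->H->plug->E
Char 2 ('F'): step: R->4, L=5; F->plug->F->R->A->L->H->refl->C->L'->F->R'->D->plug->D
Char 3 ('D'): step: R->5, L=5; D->plug->D->R->D->L->E->refl->B->L'->E->R'->C->plug->B
Char 4 ('A'): step: R->6, L=5; A->plug->A->R->H->L->A->refl->G->L'->G->R'->D->plug->D
Char 5 ('G'): step: R->7, L=5; G->plug->G->R->H->L->A->refl->G->L'->G->R'->H->plug->E
Char 6 ('G'): step: R->0, L->6 (L advanced); G->plug->G->R->F->L->F->refl->D->L'->C->R'->E->plug->H
Char 7 ('F'): step: R->1, L=6; F->plug->F->R->E->L->B->refl->E->L'->B->R'->D->plug->D
Char 8 ('A'): step: R->2, L=6; A->plug->A->R->F->L->F->refl->D->L'->C->R'->H->plug->E
Char 9 ('D'): step: R->3, L=6; D->plug->D->R->C->L->D->refl->F->L'->F->R'->F->plug->F
Char 10 ('E'): step: R->4, L=6; E->plug->H->R->H->L->G->refl->A->L'->D->R'->G->plug->G

Answer: EDBDEHDEFG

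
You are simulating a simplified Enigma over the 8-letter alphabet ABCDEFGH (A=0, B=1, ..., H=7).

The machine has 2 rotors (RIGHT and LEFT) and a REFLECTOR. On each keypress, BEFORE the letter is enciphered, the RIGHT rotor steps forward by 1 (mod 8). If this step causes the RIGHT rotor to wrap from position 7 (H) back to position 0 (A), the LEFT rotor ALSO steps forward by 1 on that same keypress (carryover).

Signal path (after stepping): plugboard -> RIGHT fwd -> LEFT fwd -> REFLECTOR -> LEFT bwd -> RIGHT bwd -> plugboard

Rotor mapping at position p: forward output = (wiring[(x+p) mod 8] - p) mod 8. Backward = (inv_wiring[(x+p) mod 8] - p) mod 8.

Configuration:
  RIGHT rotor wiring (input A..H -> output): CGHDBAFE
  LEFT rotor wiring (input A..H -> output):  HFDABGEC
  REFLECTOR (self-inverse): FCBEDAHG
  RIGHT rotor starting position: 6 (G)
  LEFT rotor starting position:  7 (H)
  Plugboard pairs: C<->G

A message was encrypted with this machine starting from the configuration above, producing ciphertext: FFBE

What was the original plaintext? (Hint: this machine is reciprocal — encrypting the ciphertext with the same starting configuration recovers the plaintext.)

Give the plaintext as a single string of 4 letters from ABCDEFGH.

Answer: HCGB

Derivation:
Char 1 ('F'): step: R->7, L=7; F->plug->F->R->C->L->G->refl->H->L'->G->R'->H->plug->H
Char 2 ('F'): step: R->0, L->0 (L advanced); F->plug->F->R->A->L->H->refl->G->L'->F->R'->G->plug->C
Char 3 ('B'): step: R->1, L=0; B->plug->B->R->G->L->E->refl->D->L'->C->R'->C->plug->G
Char 4 ('E'): step: R->2, L=0; E->plug->E->R->D->L->A->refl->F->L'->B->R'->B->plug->B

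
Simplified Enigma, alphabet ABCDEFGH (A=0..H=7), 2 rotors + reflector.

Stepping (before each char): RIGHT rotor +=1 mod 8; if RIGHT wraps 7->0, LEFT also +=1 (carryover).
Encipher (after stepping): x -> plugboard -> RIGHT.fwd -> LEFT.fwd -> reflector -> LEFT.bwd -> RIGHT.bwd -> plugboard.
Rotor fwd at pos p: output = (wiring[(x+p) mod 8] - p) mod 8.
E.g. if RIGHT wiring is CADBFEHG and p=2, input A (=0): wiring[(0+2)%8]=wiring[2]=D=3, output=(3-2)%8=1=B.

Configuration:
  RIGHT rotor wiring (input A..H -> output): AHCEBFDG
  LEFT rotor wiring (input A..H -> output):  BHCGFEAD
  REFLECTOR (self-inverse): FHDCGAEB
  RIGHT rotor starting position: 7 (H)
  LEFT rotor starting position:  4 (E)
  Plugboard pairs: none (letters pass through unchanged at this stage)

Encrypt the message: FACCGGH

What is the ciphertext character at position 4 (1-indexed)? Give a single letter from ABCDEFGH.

Char 1 ('F'): step: R->0, L->5 (L advanced); F->plug->F->R->F->L->F->refl->A->L'->H->R'->B->plug->B
Char 2 ('A'): step: R->1, L=5; A->plug->A->R->G->L->B->refl->H->L'->A->R'->D->plug->D
Char 3 ('C'): step: R->2, L=5; C->plug->C->R->H->L->A->refl->F->L'->F->R'->H->plug->H
Char 4 ('C'): step: R->3, L=5; C->plug->C->R->C->L->G->refl->E->L'->D->R'->E->plug->E

E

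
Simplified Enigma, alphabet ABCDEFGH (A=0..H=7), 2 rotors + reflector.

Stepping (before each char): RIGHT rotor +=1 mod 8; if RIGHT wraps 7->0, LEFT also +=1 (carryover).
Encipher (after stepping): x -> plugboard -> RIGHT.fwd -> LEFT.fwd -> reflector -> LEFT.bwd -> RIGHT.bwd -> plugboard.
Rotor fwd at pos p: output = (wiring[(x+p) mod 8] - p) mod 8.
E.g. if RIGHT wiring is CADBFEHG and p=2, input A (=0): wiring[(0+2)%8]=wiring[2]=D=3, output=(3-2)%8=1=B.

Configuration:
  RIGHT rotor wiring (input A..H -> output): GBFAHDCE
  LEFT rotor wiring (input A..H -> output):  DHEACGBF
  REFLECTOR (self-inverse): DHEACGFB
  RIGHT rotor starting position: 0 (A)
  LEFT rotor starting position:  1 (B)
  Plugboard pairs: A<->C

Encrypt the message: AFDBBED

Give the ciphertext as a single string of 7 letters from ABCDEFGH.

Answer: DCGADBB

Derivation:
Char 1 ('A'): step: R->1, L=1; A->plug->C->R->H->L->C->refl->E->L'->G->R'->D->plug->D
Char 2 ('F'): step: R->2, L=1; F->plug->F->R->C->L->H->refl->B->L'->D->R'->A->plug->C
Char 3 ('D'): step: R->3, L=1; D->plug->D->R->H->L->C->refl->E->L'->G->R'->G->plug->G
Char 4 ('B'): step: R->4, L=1; B->plug->B->R->H->L->C->refl->E->L'->G->R'->C->plug->A
Char 5 ('B'): step: R->5, L=1; B->plug->B->R->F->L->A->refl->D->L'->B->R'->D->plug->D
Char 6 ('E'): step: R->6, L=1; E->plug->E->R->H->L->C->refl->E->L'->G->R'->B->plug->B
Char 7 ('D'): step: R->7, L=1; D->plug->D->R->G->L->E->refl->C->L'->H->R'->B->plug->B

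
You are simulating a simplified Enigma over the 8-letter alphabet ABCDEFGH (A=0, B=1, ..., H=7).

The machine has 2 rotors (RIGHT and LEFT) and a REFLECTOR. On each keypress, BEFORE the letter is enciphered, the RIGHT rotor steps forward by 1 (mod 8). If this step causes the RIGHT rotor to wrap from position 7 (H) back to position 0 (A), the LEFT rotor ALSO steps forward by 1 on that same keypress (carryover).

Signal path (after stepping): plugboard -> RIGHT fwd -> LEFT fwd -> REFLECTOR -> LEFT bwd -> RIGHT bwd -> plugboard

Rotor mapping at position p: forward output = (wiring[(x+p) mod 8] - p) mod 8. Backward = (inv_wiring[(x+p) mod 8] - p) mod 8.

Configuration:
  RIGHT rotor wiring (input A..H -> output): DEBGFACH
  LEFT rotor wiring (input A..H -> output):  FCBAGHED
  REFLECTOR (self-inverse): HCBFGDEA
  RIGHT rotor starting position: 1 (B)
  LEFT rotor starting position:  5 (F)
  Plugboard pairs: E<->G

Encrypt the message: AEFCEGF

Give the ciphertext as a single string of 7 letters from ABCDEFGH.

Answer: GAGBFAA

Derivation:
Char 1 ('A'): step: R->2, L=5; A->plug->A->R->H->L->B->refl->C->L'->A->R'->E->plug->G
Char 2 ('E'): step: R->3, L=5; E->plug->G->R->B->L->H->refl->A->L'->D->R'->A->plug->A
Char 3 ('F'): step: R->4, L=5; F->plug->F->R->A->L->C->refl->B->L'->H->R'->E->plug->G
Char 4 ('C'): step: R->5, L=5; C->plug->C->R->C->L->G->refl->E->L'->F->R'->B->plug->B
Char 5 ('E'): step: R->6, L=5; E->plug->G->R->H->L->B->refl->C->L'->A->R'->F->plug->F
Char 6 ('G'): step: R->7, L=5; G->plug->E->R->H->L->B->refl->C->L'->A->R'->A->plug->A
Char 7 ('F'): step: R->0, L->6 (L advanced); F->plug->F->R->A->L->G->refl->E->L'->D->R'->A->plug->A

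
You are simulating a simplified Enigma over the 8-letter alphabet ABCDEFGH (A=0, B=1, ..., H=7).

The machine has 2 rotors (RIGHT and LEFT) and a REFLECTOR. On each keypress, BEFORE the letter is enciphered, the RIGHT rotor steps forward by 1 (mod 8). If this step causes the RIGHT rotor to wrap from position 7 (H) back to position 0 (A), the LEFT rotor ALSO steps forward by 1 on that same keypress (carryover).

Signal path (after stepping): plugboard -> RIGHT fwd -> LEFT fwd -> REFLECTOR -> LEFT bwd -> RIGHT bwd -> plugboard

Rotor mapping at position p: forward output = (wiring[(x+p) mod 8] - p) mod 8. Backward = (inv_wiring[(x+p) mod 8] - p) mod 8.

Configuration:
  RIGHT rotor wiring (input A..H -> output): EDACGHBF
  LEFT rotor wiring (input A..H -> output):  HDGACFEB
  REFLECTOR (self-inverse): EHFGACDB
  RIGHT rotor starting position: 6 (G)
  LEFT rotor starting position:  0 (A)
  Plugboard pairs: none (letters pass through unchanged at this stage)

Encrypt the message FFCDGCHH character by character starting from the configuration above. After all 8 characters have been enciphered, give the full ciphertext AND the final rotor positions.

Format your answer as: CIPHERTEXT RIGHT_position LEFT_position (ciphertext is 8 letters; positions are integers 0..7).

Char 1 ('F'): step: R->7, L=0; F->plug->F->R->H->L->B->refl->H->L'->A->R'->G->plug->G
Char 2 ('F'): step: R->0, L->1 (L advanced); F->plug->F->R->H->L->G->refl->D->L'->F->R'->H->plug->H
Char 3 ('C'): step: R->1, L=1; C->plug->C->R->B->L->F->refl->C->L'->A->R'->F->plug->F
Char 4 ('D'): step: R->2, L=1; D->plug->D->R->F->L->D->refl->G->L'->H->R'->E->plug->E
Char 5 ('G'): step: R->3, L=1; G->plug->G->R->A->L->C->refl->F->L'->B->R'->F->plug->F
Char 6 ('C'): step: R->4, L=1; C->plug->C->R->F->L->D->refl->G->L'->H->R'->F->plug->F
Char 7 ('H'): step: R->5, L=1; H->plug->H->R->B->L->F->refl->C->L'->A->R'->C->plug->C
Char 8 ('H'): step: R->6, L=1; H->plug->H->R->B->L->F->refl->C->L'->A->R'->G->plug->G
Final: ciphertext=GHFEFFCG, RIGHT=6, LEFT=1

Answer: GHFEFFCG 6 1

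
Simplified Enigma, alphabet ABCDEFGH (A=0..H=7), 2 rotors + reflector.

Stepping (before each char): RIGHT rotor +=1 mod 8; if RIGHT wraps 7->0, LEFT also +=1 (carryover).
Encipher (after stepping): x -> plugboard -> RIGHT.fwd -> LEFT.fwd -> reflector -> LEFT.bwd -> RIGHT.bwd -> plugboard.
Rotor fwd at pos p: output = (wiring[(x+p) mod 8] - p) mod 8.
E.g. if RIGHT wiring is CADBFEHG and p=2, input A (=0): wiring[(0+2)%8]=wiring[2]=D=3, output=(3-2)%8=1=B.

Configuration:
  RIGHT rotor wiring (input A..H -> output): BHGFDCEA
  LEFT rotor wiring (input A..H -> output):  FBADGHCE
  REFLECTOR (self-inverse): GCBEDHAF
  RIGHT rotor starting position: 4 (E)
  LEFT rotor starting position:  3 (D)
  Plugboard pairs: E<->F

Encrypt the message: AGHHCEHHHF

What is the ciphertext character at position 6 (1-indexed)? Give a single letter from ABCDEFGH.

Char 1 ('A'): step: R->5, L=3; A->plug->A->R->F->L->C->refl->B->L'->E->R'->D->plug->D
Char 2 ('G'): step: R->6, L=3; G->plug->G->R->F->L->C->refl->B->L'->E->R'->H->plug->H
Char 3 ('H'): step: R->7, L=3; H->plug->H->R->F->L->C->refl->B->L'->E->R'->F->plug->E
Char 4 ('H'): step: R->0, L->4 (L advanced); H->plug->H->R->A->L->C->refl->B->L'->E->R'->G->plug->G
Char 5 ('C'): step: R->1, L=4; C->plug->C->R->E->L->B->refl->C->L'->A->R'->H->plug->H
Char 6 ('E'): step: R->2, L=4; E->plug->F->R->G->L->E->refl->D->L'->B->R'->C->plug->C

C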